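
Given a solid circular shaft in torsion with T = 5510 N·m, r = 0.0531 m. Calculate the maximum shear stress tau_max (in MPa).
Model: a solid circular shaft in torsion, so tau_max = (2·T) / (π·r^3).
Substitute:
  tau_max = (2 × 5510) / (π × 0.0531^3)
  tau_max = 2.343 × 10⁷ Pa
Convert: tau_max = 2.343 × 10⁷ Pa = 23.43 MPa
Final answer: tau_max = 23.43 MPa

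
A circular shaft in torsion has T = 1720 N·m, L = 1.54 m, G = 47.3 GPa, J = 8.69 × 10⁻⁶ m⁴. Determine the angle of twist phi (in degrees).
Model: a circular shaft in torsion, so phi = (T·L) / (G·J).
Convert to SI units:
  G = 47.3 GPa = 4.73 × 10¹⁰ Pa
Substitute:
  phi = (1720 × 1.54) / ((4.73 × 10¹⁰) × (8.69 × 10⁻⁶))
  phi = 0.006444 rad
Convert to degrees: phi = 0.006444 × 180/π = 0.3692°
Final answer: phi = 0.3692°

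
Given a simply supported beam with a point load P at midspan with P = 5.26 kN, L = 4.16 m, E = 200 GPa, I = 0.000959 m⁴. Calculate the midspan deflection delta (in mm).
Model: a simply supported beam with a point load P at midspan, so delta = (P·L^3) / (48·E·I).
Convert to SI units:
  P = 5.26 kN = 5260 N
  E = 200 GPa = 2 × 10¹¹ Pa
Substitute:
  delta = (5260 × 4.16^3) / (48 × (2 × 10¹¹) × 0.000959)
  delta = 4.113 × 10⁻⁵ m
Convert: delta = 4.113 × 10⁻⁵ m = 0.04113 mm
Final answer: delta = 0.04113 mm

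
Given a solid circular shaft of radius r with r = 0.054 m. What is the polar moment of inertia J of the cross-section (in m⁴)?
Model: a solid circular shaft of radius r, so J = (π·r^4) / 2.
Substitute:
  J = (π × 0.054^4) / 2
  J = 1.336 × 10⁻⁵ m⁴
Final answer: J = 1.336 × 10⁻⁵ m⁴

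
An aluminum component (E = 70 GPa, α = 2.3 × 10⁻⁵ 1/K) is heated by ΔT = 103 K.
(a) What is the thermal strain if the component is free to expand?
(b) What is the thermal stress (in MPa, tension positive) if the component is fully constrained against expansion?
(a) Free thermal strain ε_th = α·ΔT = (2.3 × 10⁻⁵) × 103 = 0.002369
(b) Fully constrained, the expansion is suppressed, so σ = -E·α·ΔT. Convert E = 70 GPa = 7 × 10¹⁰ Pa.
  σ = -(7 × 10¹⁰) × (2.3 × 10⁻⁵) × 103 = -1.658 × 10⁸ Pa = -165.8 MPa (compressive)
Final answer: (a) ε_th = 0.002369, (b) σ = -165.8 MPa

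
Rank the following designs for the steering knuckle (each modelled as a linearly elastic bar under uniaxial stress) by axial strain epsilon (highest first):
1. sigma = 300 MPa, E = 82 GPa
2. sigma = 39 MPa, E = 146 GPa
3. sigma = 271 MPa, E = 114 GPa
Model: a linearly elastic bar under uniaxial stress, so epsilon = sigma / E (SI units).
  Case 1: epsilon = (3 × 10⁸) / (8.2 × 10¹⁰) = 0.003659
  Case 2: epsilon = (3.9 × 10⁷) / (1.46 × 10¹¹) = 0.0002671
  Case 3: epsilon = (2.71 × 10⁸) / (1.14 × 10¹¹) = 0.002377
Ordering: 0.003659 (case 1) > 0.002377 (case 3) > 0.0002671 (case 2)
Final answer: 1, 3, 2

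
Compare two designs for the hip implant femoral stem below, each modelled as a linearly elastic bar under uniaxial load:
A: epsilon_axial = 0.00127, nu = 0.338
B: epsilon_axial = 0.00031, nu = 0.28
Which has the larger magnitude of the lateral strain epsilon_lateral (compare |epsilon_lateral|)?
Model: a linearly elastic bar under uniaxial load, so epsilon_lateral = -nu·epsilon_axial (SI units).
  A: epsilon_lateral = -(0.338 × 0.00127) = -0.0004293
  B: epsilon_lateral = -(0.28 × 0.00031) = -8.68 × 10⁻⁵
|epsilon_lateral|: A = 0.0004293, B = 8.68 × 10⁻⁵, so A is larger in magnitude.
Final answer: A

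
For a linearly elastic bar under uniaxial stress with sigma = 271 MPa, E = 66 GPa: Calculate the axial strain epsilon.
Model: a linearly elastic bar under uniaxial stress, so epsilon = sigma / E.
Convert to SI units:
  sigma = 271 MPa = 2.71 × 10⁸ Pa
  E = 66 GPa = 6.6 × 10¹⁰ Pa
Substitute:
  epsilon = (2.71 × 10⁸) / (6.6 × 10¹⁰)
  epsilon = 0.004106
Final answer: epsilon = 0.004106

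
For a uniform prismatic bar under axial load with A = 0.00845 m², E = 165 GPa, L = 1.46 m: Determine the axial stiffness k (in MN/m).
Model: a uniform prismatic bar under axial load, so k = (A·E) / L.
Convert to SI units:
  E = 165 GPa = 1.65 × 10¹¹ Pa
Substitute:
  k = (0.00845 × (1.65 × 10¹¹)) / 1.46
  k = 9.55 × 10⁸ N/m
Convert: k = 9.55 × 10⁸ N/m = 955 MN/m
Final answer: k = 955 MN/m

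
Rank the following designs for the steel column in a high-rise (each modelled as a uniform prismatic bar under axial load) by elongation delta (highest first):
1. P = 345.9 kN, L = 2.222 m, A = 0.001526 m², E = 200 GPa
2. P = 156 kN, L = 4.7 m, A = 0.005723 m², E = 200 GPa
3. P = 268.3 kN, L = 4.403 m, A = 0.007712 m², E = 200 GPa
Model: a uniform prismatic bar under axial load, so delta = (P·L) / (A·E) (SI units).
  Case 1: delta = (345900 × 2.222) / (0.001526 × (2 × 10¹¹)) = 0.002518 m = 2.518 mm
  Case 2: delta = (156000 × 4.7) / (0.005723 × (2 × 10¹¹)) = 0.0006406 m = 0.6406 mm
  Case 3: delta = (268300 × 4.403) / (0.007712 × (2 × 10¹¹)) = 0.0007659 m = 0.7659 mm
Ordering: 2.518 mm (case 1) > 0.7659 mm (case 3) > 0.6406 mm (case 2)
Final answer: 1, 3, 2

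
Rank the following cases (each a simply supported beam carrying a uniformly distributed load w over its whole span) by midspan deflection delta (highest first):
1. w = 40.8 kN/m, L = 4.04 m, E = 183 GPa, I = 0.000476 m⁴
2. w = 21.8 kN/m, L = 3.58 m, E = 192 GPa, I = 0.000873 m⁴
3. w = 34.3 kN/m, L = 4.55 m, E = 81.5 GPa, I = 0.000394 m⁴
Model: a simply supported beam carrying a uniformly distributed load w over its whole span, so delta = (5·w·L^4) / (384·E·I) (SI units).
  Case 1: delta = (5 × 40800 × 4.04^4) / (384 × (1.83 × 10¹¹) × 0.000476) = 0.001625 m = 1.625 mm
  Case 2: delta = (5 × 21800 × 3.58^4) / (384 × (1.92 × 10¹¹) × 0.000873) = 0.0002782 m = 0.2782 mm
  Case 3: delta = (5 × 34300 × 4.55^4) / (384 × (8.15 × 10¹⁰) × 0.000394) = 0.005961 m = 5.961 mm
Ordering: 5.961 mm (case 3) > 1.625 mm (case 1) > 0.2782 mm (case 2)
Final answer: 3, 1, 2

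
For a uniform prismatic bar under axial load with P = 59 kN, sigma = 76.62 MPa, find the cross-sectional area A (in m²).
Model: a uniform prismatic bar under axial load, so sigma = P / A.
Solve for A: A = P / sigma.
Convert to SI units:
  P = 59 kN = 59000 N
  sigma = 76.62 MPa = 7.662 × 10⁷ Pa
Substitute:
  A = 59000 / (7.662 × 10⁷)
  A = 0.00077 m²
Final answer: A = 0.00077 m²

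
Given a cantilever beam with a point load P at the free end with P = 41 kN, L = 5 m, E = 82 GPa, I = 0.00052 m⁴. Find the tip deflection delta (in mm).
Model: a cantilever beam with a point load P at the free end, so delta = (P·L^3) / (3·E·I).
Convert to SI units:
  P = 41 kN = 41000 N
  E = 82 GPa = 8.2 × 10¹⁰ Pa
Substitute:
  delta = (41000 × 5^3) / (3 × (8.2 × 10¹⁰) × 0.00052)
  delta = 0.04006 m
Convert: delta = 0.04006 m = 40.06 mm
Final answer: delta = 40.06 mm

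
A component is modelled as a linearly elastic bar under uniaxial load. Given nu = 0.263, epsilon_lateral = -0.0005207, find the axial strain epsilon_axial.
Model: a linearly elastic bar under uniaxial load, so epsilon_lateral = -nu·epsilon_axial.
Solve for epsilon_axial: epsilon_axial = -epsilon_lateral / nu.
Substitute:
  epsilon_axial = -(-0.0005207) / 0.263
  epsilon_axial = 0.00198
Final answer: epsilon_axial = 0.00198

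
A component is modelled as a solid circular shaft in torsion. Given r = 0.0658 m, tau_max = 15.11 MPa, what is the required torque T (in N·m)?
Model: a solid circular shaft in torsion, so tau_max = (2·T) / (π·r^3).
Solve for T: T = (π·tau_max·r^3) / 2.
Convert to SI units:
  tau_max = 15.11 MPa = 1.511 × 10⁷ Pa
Substitute:
  T = (π × (1.511 × 10⁷) × 0.0658^3) / 2
  T = 6762 N·m
Final answer: T = 6762 N·m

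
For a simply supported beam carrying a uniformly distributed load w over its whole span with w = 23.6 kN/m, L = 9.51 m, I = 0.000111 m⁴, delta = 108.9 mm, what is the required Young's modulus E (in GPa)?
Model: a simply supported beam carrying a uniformly distributed load w over its whole span, so delta = (5·w·L^4) / (384·E·I).
Solve for E: E = (5·w·L^4) / (384·delta·I).
Convert to SI units:
  w = 23.6 kN/m = 23600 N/m
  delta = 108.9 mm = 0.1089 m
Substitute:
  E = (5 × 23600 × 9.51^4) / (384 × 0.1089 × 0.000111)
  E = 2.079 × 10¹¹ Pa
Convert: E = 2.079 × 10¹¹ Pa = 207.9 GPa
Final answer: E = 207.9 GPa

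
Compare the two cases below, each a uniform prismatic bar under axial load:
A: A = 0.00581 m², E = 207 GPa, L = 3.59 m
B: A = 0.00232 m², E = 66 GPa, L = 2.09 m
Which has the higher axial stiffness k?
Model: a uniform prismatic bar under axial load, so k = (A·E) / L (SI units).
  A: k = (0.00581 × (2.07 × 10¹¹)) / 3.59 = 3.35 × 10⁸ N/m = 335 MN/m
  B: k = (0.00232 × (6.6 × 10¹⁰)) / 2.09 = 7.326 × 10⁷ N/m = 73.26 MN/m
335 MN/m > 73.26 MN/m, so A is larger.
Final answer: A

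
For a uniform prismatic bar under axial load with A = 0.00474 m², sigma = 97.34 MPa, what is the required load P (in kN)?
Model: a uniform prismatic bar under axial load, so sigma = P / A.
Solve for P: P = sigma·A.
Convert to SI units:
  sigma = 97.34 MPa = 9.734 × 10⁷ Pa
Substitute:
  P = (9.734 × 10⁷) × 0.00474
  P = 461400 N
Convert: P = 461400 N = 461.4 kN
Final answer: P = 461.4 kN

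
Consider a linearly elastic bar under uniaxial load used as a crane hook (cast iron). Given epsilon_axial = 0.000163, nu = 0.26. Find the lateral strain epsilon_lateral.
Model: a linearly elastic bar under uniaxial load, so epsilon_lateral = -nu·epsilon_axial.
Substitute:
  epsilon_lateral = -(0.26 × 0.000163)
  epsilon_lateral = -4.238 × 10⁻⁵
Final answer: epsilon_lateral = -4.238 × 10⁻⁵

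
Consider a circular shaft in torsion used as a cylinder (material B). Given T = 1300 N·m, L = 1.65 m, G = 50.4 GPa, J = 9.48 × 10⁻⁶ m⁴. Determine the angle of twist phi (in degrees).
Model: a circular shaft in torsion, so phi = (T·L) / (G·J).
Convert to SI units:
  G = 50.4 GPa = 5.04 × 10¹⁰ Pa
Substitute:
  phi = (1300 × 1.65) / ((5.04 × 10¹⁰) × (9.48 × 10⁻⁶))
  phi = 0.004489 rad
Convert to degrees: phi = 0.004489 × 180/π = 0.2572°
Final answer: phi = 0.2572°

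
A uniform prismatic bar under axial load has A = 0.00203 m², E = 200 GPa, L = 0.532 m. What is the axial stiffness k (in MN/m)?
Model: a uniform prismatic bar under axial load, so k = (A·E) / L.
Convert to SI units:
  E = 200 GPa = 2 × 10¹¹ Pa
Substitute:
  k = (0.00203 × (2 × 10¹¹)) / 0.532
  k = 7.632 × 10⁸ N/m
Convert: k = 7.632 × 10⁸ N/m = 763.2 MN/m
Final answer: k = 763.2 MN/m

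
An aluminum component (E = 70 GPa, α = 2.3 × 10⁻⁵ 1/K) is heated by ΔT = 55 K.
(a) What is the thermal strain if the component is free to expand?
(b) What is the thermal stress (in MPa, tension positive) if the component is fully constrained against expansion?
(a) Free thermal strain ε_th = α·ΔT = (2.3 × 10⁻⁵) × 55 = 0.001265
(b) Fully constrained, the expansion is suppressed, so σ = -E·α·ΔT. Convert E = 70 GPa = 7 × 10¹⁰ Pa.
  σ = -(7 × 10¹⁰) × (2.3 × 10⁻⁵) × 55 = -8.855 × 10⁷ Pa = -88.55 MPa (compressive)
Final answer: (a) ε_th = 0.001265, (b) σ = -88.55 MPa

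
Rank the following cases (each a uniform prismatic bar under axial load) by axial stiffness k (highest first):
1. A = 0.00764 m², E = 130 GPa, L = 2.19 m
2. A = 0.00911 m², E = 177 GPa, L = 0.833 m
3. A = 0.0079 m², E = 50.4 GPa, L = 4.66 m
Model: a uniform prismatic bar under axial load, so k = (A·E) / L (SI units).
  Case 1: k = (0.00764 × (1.3 × 10¹¹)) / 2.19 = 4.535 × 10⁸ N/m = 453.5 MN/m
  Case 2: k = (0.00911 × (1.77 × 10¹¹)) / 0.833 = 1.936 × 10⁹ N/m = 1936 MN/m
  Case 3: k = (0.0079 × (5.04 × 10¹⁰)) / 4.66 = 8.544 × 10⁷ N/m = 85.44 MN/m
Ordering: 1936 MN/m (case 2) > 453.5 MN/m (case 1) > 85.44 MN/m (case 3)
Final answer: 2, 1, 3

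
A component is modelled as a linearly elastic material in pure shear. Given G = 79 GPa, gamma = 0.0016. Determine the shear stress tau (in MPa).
Model: a linearly elastic material in pure shear, so tau = G·gamma.
Convert to SI units:
  G = 79 GPa = 7.9 × 10¹⁰ Pa
Substitute:
  tau = (7.9 × 10¹⁰) × 0.0016
  tau = 1.264 × 10⁸ Pa
Convert: tau = 1.264 × 10⁸ Pa = 126.4 MPa
Final answer: tau = 126.4 MPa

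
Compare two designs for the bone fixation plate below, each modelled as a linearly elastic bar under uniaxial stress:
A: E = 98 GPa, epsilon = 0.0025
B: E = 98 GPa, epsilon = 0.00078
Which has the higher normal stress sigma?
Model: a linearly elastic bar under uniaxial stress, so sigma = E·epsilon (SI units).
  A: sigma = (9.8 × 10¹⁰) × 0.0025 = 2.45 × 10⁸ Pa = 245 MPa
  B: sigma = (9.8 × 10¹⁰) × 0.00078 = 7.644 × 10⁷ Pa = 76.44 MPa
245 MPa > 76.44 MPa, so A is larger.
Final answer: A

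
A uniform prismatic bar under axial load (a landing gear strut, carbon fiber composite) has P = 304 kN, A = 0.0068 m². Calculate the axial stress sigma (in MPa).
Model: a uniform prismatic bar under axial load, so sigma = P / A.
Convert to SI units:
  P = 304 kN = 304000 N
Substitute:
  sigma = 304000 / 0.0068
  sigma = 4.471 × 10⁷ Pa
Convert: sigma = 4.471 × 10⁷ Pa = 44.71 MPa
Final answer: sigma = 44.71 MPa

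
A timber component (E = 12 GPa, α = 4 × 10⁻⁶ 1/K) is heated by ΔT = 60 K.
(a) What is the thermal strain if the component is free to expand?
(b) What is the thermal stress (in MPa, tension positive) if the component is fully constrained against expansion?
(a) Free thermal strain ε_th = α·ΔT = (4 × 10⁻⁶) × 60 = 0.00024
(b) Fully constrained, the expansion is suppressed, so σ = -E·α·ΔT. Convert E = 12 GPa = 1.2 × 10¹⁰ Pa.
  σ = -(1.2 × 10¹⁰) × (4 × 10⁻⁶) × 60 = -2.88 × 10⁶ Pa = -2.88 MPa (compressive)
Final answer: (a) ε_th = 0.00024, (b) σ = -2.88 MPa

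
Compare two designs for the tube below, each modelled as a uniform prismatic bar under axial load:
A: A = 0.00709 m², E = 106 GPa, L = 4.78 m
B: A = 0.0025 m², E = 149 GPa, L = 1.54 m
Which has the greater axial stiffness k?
Model: a uniform prismatic bar under axial load, so k = (A·E) / L (SI units).
  A: k = (0.00709 × (1.06 × 10¹¹)) / 4.78 = 1.572 × 10⁸ N/m = 157.2 MN/m
  B: k = (0.0025 × (1.49 × 10¹¹)) / 1.54 = 2.419 × 10⁸ N/m = 241.9 MN/m
241.9 MN/m > 157.2 MN/m, so B is larger.
Final answer: B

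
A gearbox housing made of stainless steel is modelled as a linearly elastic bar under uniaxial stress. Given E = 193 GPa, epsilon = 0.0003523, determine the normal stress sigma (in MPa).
Model: a linearly elastic bar under uniaxial stress, so epsilon = sigma / E.
Solve for sigma: sigma = epsilon·E.
Convert to SI units:
  E = 193 GPa = 1.93 × 10¹¹ Pa
Substitute:
  sigma = 0.0003523 × (1.93 × 10¹¹)
  sigma = 6.799 × 10⁷ Pa
Convert: sigma = 6.799 × 10⁷ Pa = 67.99 MPa
Final answer: sigma = 67.99 MPa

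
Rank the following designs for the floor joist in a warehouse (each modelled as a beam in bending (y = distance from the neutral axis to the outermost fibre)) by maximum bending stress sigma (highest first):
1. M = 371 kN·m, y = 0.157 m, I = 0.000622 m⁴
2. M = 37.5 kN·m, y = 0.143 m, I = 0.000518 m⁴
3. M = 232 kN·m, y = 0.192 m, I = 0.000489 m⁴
Model: a beam in bending (y = distance from the neutral axis to the outermost fibre), so sigma = (M·y) / I (SI units).
  Case 1: sigma = (371000 × 0.157) / 0.000622 = 9.364 × 10⁷ Pa = 93.64 MPa
  Case 2: sigma = (37500 × 0.143) / 0.000518 = 1.035 × 10⁷ Pa = 10.35 MPa
  Case 3: sigma = (232000 × 0.192) / 0.000489 = 9.109 × 10⁷ Pa = 91.09 MPa
Ordering: 93.64 MPa (case 1) > 91.09 MPa (case 3) > 10.35 MPa (case 2)
Final answer: 1, 3, 2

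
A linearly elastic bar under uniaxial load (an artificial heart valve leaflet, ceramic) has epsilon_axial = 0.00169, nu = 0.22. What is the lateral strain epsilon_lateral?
Model: a linearly elastic bar under uniaxial load, so epsilon_lateral = -nu·epsilon_axial.
Substitute:
  epsilon_lateral = -(0.22 × 0.00169)
  epsilon_lateral = -0.0003718
Final answer: epsilon_lateral = -0.0003718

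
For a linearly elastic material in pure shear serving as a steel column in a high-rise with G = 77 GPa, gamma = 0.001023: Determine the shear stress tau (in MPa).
Model: a linearly elastic material in pure shear, so tau = G·gamma.
Convert to SI units:
  G = 77 GPa = 7.7 × 10¹⁰ Pa
Substitute:
  tau = (7.7 × 10¹⁰) × 0.001023
  tau = 7.877 × 10⁷ Pa
Convert: tau = 7.877 × 10⁷ Pa = 78.77 MPa
Final answer: tau = 78.77 MPa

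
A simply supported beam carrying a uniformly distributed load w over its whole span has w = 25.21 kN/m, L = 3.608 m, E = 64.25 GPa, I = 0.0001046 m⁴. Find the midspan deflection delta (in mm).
Model: a simply supported beam carrying a uniformly distributed load w over its whole span, so delta = (5·w·L^4) / (384·E·I).
Convert to SI units:
  w = 25.21 kN/m = 25210 N/m
  E = 64.25 GPa = 6.425 × 10¹⁰ Pa
Substitute:
  delta = (5 × 25210 × 3.608^4) / (384 × (6.425 × 10¹⁰) × 0.0001046)
  delta = 0.008277 m
Convert: delta = 0.008277 m = 8.277 mm
Final answer: delta = 8.277 mm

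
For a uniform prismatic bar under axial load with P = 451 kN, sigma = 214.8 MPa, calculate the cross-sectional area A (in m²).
Model: a uniform prismatic bar under axial load, so sigma = P / A.
Solve for A: A = P / sigma.
Convert to SI units:
  P = 451 kN = 451000 N
  sigma = 214.8 MPa = 2.148 × 10⁸ Pa
Substitute:
  A = 451000 / (2.148 × 10⁸)
  A = 0.0021 m²
Final answer: A = 0.0021 m²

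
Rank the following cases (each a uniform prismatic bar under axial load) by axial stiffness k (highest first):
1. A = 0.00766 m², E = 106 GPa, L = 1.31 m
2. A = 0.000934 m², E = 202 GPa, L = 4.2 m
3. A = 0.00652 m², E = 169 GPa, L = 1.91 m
Model: a uniform prismatic bar under axial load, so k = (A·E) / L (SI units).
  Case 1: k = (0.00766 × (1.06 × 10¹¹)) / 1.31 = 6.198 × 10⁸ N/m = 619.8 MN/m
  Case 2: k = (0.000934 × (2.02 × 10¹¹)) / 4.2 = 4.492 × 10⁷ N/m = 44.92 MN/m
  Case 3: k = (0.00652 × (1.69 × 10¹¹)) / 1.91 = 5.769 × 10⁸ N/m = 576.9 MN/m
Ordering: 619.8 MN/m (case 1) > 576.9 MN/m (case 3) > 44.92 MN/m (case 2)
Final answer: 1, 3, 2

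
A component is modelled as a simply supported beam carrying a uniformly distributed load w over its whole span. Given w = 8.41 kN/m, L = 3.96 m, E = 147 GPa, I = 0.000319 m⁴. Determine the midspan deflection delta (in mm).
Model: a simply supported beam carrying a uniformly distributed load w over its whole span, so delta = (5·w·L^4) / (384·E·I).
Convert to SI units:
  w = 8.41 kN/m = 8410 N/m
  E = 147 GPa = 1.47 × 10¹¹ Pa
Substitute:
  delta = (5 × 8410 × 3.96^4) / (384 × (1.47 × 10¹¹) × 0.000319)
  delta = 0.0005743 m
Convert: delta = 0.0005743 m = 0.5743 mm
Final answer: delta = 0.5743 mm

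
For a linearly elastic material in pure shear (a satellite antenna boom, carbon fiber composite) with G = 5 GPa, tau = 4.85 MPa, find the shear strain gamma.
Model: a linearly elastic material in pure shear, so tau = G·gamma.
Solve for gamma: gamma = tau / G.
Convert to SI units:
  G = 5 GPa = 5 × 10⁹ Pa
  tau = 4.85 MPa = 4.85 × 10⁶ Pa
Substitute:
  gamma = (4.85 × 10⁶) / (5 × 10⁹)
  gamma = 0.00097
Final answer: gamma = 0.00097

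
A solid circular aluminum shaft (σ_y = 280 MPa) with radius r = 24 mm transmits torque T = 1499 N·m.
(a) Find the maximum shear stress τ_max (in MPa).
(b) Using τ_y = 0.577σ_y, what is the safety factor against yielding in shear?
(a) For a solid circular shaft, τ_max = T·r/J with J = π·r^4/2, i.e. τ_max = 2·T / (π·r^3). Convert r = 24 mm = 0.024 m.
  τ_max = (2 × 1499) / (π × 0.024^3) = 6.903 × 10⁷ Pa = 69.03 MPa
(b) τ_y = 0.577 × 280 = 161.56 MPa
  SF = τ_y/τ_max = 161.56 / 69.03 = 2.34
Final answer: (a) τ_max = 69.03 MPa, (b) SF = 2.34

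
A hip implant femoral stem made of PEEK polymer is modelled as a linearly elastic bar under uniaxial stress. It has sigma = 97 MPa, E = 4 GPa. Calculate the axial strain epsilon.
Model: a linearly elastic bar under uniaxial stress, so epsilon = sigma / E.
Convert to SI units:
  sigma = 97 MPa = 9.7 × 10⁷ Pa
  E = 4 GPa = 4 × 10⁹ Pa
Substitute:
  epsilon = (9.7 × 10⁷) / (4 × 10⁹)
  epsilon = 0.02425
Final answer: epsilon = 0.02425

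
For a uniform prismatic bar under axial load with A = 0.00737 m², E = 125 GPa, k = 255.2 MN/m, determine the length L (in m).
Model: a uniform prismatic bar under axial load, so k = (A·E) / L.
Solve for L: L = (A·E) / k.
Convert to SI units:
  E = 125 GPa = 1.25 × 10¹¹ Pa
  k = 255.2 MN/m = 2.552 × 10⁸ N/m
Substitute:
  L = (0.00737 × (1.25 × 10¹¹)) / (2.552 × 10⁸)
  L = 3.61 m
Final answer: L = 3.61 m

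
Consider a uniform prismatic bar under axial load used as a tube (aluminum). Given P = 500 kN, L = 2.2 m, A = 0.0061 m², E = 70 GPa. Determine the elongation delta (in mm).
Model: a uniform prismatic bar under axial load, so delta = (P·L) / (A·E).
Convert to SI units:
  P = 500 kN = 500000 N
  E = 70 GPa = 7 × 10¹⁰ Pa
Substitute:
  delta = (500000 × 2.2) / (0.0061 × (7 × 10¹⁰))
  delta = 0.002576 m
Convert: delta = 0.002576 m = 2.576 mm
Final answer: delta = 2.576 mm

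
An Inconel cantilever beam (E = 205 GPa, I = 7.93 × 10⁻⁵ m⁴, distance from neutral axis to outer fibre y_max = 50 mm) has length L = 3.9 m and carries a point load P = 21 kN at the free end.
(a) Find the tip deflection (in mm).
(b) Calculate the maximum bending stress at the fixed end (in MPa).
(a) Tip deflection of a cantilever with an end point load: δ = P·L^3 / (3·E·I). Convert P = 21 kN = 21000 N, E = 205 GPa = 2.05 × 10¹¹ Pa.
  δ = (21000 × 3.9^3) / (3 × (2.05 × 10¹¹) × (7.93 × 10⁻⁵)) = 0.02554 m = 25.54 mm
(b) Maximum bending moment at the fixed end: M = P·L = 21000 × 3.9 = 81900 N·m. Convert y_max = 50 mm = 0.05 m.
  σ = M·y_max / I = (81900 × 0.05) / (7.93 × 10⁻⁵) = 5.164 × 10⁷ Pa = 51.64 MPa
Final answer: (a) δ = 25.54 mm, (b) σ = 51.64 MPa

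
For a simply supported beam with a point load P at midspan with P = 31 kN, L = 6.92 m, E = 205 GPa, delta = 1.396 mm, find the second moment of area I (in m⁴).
Model: a simply supported beam with a point load P at midspan, so delta = (P·L^3) / (48·E·I).
Solve for I: I = (P·L^3) / (48·delta·E).
Convert to SI units:
  P = 31 kN = 31000 N
  E = 205 GPa = 2.05 × 10¹¹ Pa
  delta = 1.396 mm = 0.001396 m
Substitute:
  I = (31000 × 6.92^3) / (48 × 0.001396 × (2.05 × 10¹¹))
  I = 0.0007478 m⁴
Final answer: I = 0.0007478 m⁴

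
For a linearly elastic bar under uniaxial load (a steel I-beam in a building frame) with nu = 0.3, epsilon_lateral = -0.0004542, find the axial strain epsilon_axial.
Model: a linearly elastic bar under uniaxial load, so epsilon_lateral = -nu·epsilon_axial.
Solve for epsilon_axial: epsilon_axial = -epsilon_lateral / nu.
Substitute:
  epsilon_axial = -(-0.0004542) / 0.3
  epsilon_axial = 0.001514
Final answer: epsilon_axial = 0.001514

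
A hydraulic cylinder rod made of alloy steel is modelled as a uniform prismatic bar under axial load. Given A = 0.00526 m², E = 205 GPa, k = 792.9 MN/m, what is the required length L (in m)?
Model: a uniform prismatic bar under axial load, so k = (A·E) / L.
Solve for L: L = (A·E) / k.
Convert to SI units:
  E = 205 GPa = 2.05 × 10¹¹ Pa
  k = 792.9 MN/m = 7.929 × 10⁸ N/m
Substitute:
  L = (0.00526 × (2.05 × 10¹¹)) / (7.929 × 10⁸)
  L = 1.36 m
Final answer: L = 1.36 m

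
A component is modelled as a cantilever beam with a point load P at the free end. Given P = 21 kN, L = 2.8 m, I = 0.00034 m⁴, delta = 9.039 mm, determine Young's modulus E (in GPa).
Model: a cantilever beam with a point load P at the free end, so delta = (P·L^3) / (3·E·I).
Solve for E: E = (P·L^3) / (3·delta·I).
Convert to SI units:
  P = 21 kN = 21000 N
  delta = 9.039 mm = 0.009039 m
Substitute:
  E = (21000 × 2.8^3) / (3 × 0.009039 × 0.00034)
  E = 5 × 10¹⁰ Pa
Convert: E = 5 × 10¹⁰ Pa = 50 GPa
Final answer: E = 50 GPa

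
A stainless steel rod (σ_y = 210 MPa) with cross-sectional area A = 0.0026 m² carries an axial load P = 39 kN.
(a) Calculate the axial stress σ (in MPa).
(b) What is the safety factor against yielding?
(a) Axial stress σ = P/A. Convert P = 39 kN = 39000 N.
  σ = 39000 / 0.0026 = 1.5 × 10⁷ Pa = 15 MPa
(b) Safety factor SF = σ_y/σ = 210 / 15 = 14
Final answer: (a) σ = 15 MPa, (b) SF = 14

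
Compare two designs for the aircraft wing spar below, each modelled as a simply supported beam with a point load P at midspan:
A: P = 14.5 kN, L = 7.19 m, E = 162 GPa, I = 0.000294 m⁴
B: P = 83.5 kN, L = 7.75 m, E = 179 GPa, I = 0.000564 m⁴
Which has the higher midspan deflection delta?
Model: a simply supported beam with a point load P at midspan, so delta = (P·L^3) / (48·E·I) (SI units).
  A: delta = (14500 × 7.19^3) / (48 × (1.62 × 10¹¹) × 0.000294) = 0.002357 m = 2.357 mm
  B: delta = (83500 × 7.75^3) / (48 × (1.79 × 10¹¹) × 0.000564) = 0.008021 m = 8.021 mm
8.021 mm > 2.357 mm, so B is larger.
Final answer: B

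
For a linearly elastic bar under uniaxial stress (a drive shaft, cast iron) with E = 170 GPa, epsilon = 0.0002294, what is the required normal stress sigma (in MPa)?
Model: a linearly elastic bar under uniaxial stress, so epsilon = sigma / E.
Solve for sigma: sigma = epsilon·E.
Convert to SI units:
  E = 170 GPa = 1.7 × 10¹¹ Pa
Substitute:
  sigma = 0.0002294 × (1.7 × 10¹¹)
  sigma = 3.9 × 10⁷ Pa
Convert: sigma = 3.9 × 10⁷ Pa = 39 MPa
Final answer: sigma = 39 MPa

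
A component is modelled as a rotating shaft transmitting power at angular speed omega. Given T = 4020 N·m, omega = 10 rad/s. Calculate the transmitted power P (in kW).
Model: a rotating shaft transmitting power at angular speed omega, so P = T·omega.
Substitute:
  P = 4020 × 10
  P = 40200 W
Convert: P = 40200 W = 40.2 kW
Final answer: P = 40.2 kW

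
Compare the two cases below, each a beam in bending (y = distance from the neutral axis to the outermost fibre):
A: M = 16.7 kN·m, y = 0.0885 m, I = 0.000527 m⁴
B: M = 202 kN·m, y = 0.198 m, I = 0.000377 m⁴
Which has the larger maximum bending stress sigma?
Model: a beam in bending (y = distance from the neutral axis to the outermost fibre), so sigma = (M·y) / I (SI units).
  A: sigma = (16700 × 0.0885) / 0.000527 = 2.804 × 10⁶ Pa = 2.804 MPa
  B: sigma = (202000 × 0.198) / 0.000377 = 1.061 × 10⁸ Pa = 106.1 MPa
106.1 MPa > 2.804 MPa, so B is larger.
Final answer: B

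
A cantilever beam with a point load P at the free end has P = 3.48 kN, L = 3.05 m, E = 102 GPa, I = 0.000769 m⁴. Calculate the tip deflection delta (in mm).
Model: a cantilever beam with a point load P at the free end, so delta = (P·L^3) / (3·E·I).
Convert to SI units:
  P = 3.48 kN = 3480 N
  E = 102 GPa = 1.02 × 10¹¹ Pa
Substitute:
  delta = (3480 × 3.05^3) / (3 × (1.02 × 10¹¹) × 0.000769)
  delta = 0.0004196 m
Convert: delta = 0.0004196 m = 0.4196 mm
Final answer: delta = 0.4196 mm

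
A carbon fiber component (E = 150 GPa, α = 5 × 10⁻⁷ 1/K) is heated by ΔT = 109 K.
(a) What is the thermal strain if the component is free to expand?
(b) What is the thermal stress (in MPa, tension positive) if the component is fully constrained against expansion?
(a) Free thermal strain ε_th = α·ΔT = (5 × 10⁻⁷) × 109 = 5.45 × 10⁻⁵
(b) Fully constrained, the expansion is suppressed, so σ = -E·α·ΔT. Convert E = 150 GPa = 1.5 × 10¹¹ Pa.
  σ = -(1.5 × 10¹¹) × (5 × 10⁻⁷) × 109 = -8.175 × 10⁶ Pa = -8.175 MPa (compressive)
Final answer: (a) ε_th = 5.45 × 10⁻⁵, (b) σ = -8.175 MPa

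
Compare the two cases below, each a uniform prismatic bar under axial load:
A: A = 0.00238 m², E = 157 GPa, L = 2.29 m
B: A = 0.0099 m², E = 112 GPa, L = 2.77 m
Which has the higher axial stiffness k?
Model: a uniform prismatic bar under axial load, so k = (A·E) / L (SI units).
  A: k = (0.00238 × (1.57 × 10¹¹)) / 2.29 = 1.632 × 10⁸ N/m = 163.2 MN/m
  B: k = (0.0099 × (1.12 × 10¹¹)) / 2.77 = 4.003 × 10⁸ N/m = 400.3 MN/m
400.3 MN/m > 163.2 MN/m, so B is larger.
Final answer: B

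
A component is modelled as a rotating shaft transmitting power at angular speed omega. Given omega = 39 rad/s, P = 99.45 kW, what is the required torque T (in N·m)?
Model: a rotating shaft transmitting power at angular speed omega, so P = T·omega.
Solve for T: T = P / omega.
Convert to SI units:
  P = 99.45 kW = 99450 W
Substitute:
  T = 99450 / 39
  T = 2550 N·m
Final answer: T = 2550 N·m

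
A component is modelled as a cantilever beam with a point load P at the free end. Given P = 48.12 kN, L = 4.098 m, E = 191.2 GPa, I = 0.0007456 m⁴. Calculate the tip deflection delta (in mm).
Model: a cantilever beam with a point load P at the free end, so delta = (P·L^3) / (3·E·I).
Convert to SI units:
  P = 48.12 kN = 48120 N
  E = 191.2 GPa = 1.912 × 10¹¹ Pa
Substitute:
  delta = (48120 × 4.098^3) / (3 × (1.912 × 10¹¹) × 0.0007456)
  delta = 0.007743 m
Convert: delta = 0.007743 m = 7.743 mm
Final answer: delta = 7.743 mm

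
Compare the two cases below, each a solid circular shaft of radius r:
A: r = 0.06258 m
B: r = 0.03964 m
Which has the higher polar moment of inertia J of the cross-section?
Model: a solid circular shaft of radius r, so J = (π·r^4) / 2 (SI units).
  A: J = (π × 0.06258^4) / 2 = 2.409 × 10⁻⁵ m⁴
  B: J = (π × 0.03964^4) / 2 = 3.878 × 10⁻⁶ m⁴
2.409 × 10⁻⁵ m⁴ > 3.878 × 10⁻⁶ m⁴, so A is larger.
Final answer: A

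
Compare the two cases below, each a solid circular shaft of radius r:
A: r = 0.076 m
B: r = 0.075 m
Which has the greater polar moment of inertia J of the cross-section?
Model: a solid circular shaft of radius r, so J = (π·r^4) / 2 (SI units).
  A: J = (π × 0.076^4) / 2 = 5.241 × 10⁻⁵ m⁴
  B: J = (π × 0.075^4) / 2 = 4.97 × 10⁻⁵ m⁴
5.241 × 10⁻⁵ m⁴ > 4.97 × 10⁻⁵ m⁴, so A is larger.
Final answer: A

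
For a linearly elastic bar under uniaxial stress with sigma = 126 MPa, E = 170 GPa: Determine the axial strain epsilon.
Model: a linearly elastic bar under uniaxial stress, so epsilon = sigma / E.
Convert to SI units:
  sigma = 126 MPa = 1.26 × 10⁸ Pa
  E = 170 GPa = 1.7 × 10¹¹ Pa
Substitute:
  epsilon = (1.26 × 10⁸) / (1.7 × 10¹¹)
  epsilon = 0.0007412
Final answer: epsilon = 0.0007412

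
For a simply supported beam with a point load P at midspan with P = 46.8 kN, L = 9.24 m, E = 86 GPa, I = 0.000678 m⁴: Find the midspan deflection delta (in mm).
Model: a simply supported beam with a point load P at midspan, so delta = (P·L^3) / (48·E·I).
Convert to SI units:
  P = 46.8 kN = 46800 N
  E = 86 GPa = 8.6 × 10¹⁰ Pa
Substitute:
  delta = (46800 × 9.24^3) / (48 × (8.6 × 10¹⁰) × 0.000678)
  delta = 0.01319 m
Convert: delta = 0.01319 m = 13.19 mm
Final answer: delta = 13.19 mm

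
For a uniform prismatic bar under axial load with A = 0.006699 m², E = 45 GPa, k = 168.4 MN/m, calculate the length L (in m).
Model: a uniform prismatic bar under axial load, so k = (A·E) / L.
Solve for L: L = (A·E) / k.
Convert to SI units:
  E = 45 GPa = 4.5 × 10¹⁰ Pa
  k = 168.4 MN/m = 1.684 × 10⁸ N/m
Substitute:
  L = (0.006699 × (4.5 × 10¹⁰)) / (1.684 × 10⁸)
  L = 1.79 m
Final answer: L = 1.79 m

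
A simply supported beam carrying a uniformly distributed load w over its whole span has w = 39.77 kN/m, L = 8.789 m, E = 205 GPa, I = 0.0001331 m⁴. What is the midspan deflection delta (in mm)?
Model: a simply supported beam carrying a uniformly distributed load w over its whole span, so delta = (5·w·L^4) / (384·E·I).
Convert to SI units:
  w = 39.77 kN/m = 39770 N/m
  E = 205 GPa = 2.05 × 10¹¹ Pa
Substitute:
  delta = (5 × 39770 × 8.789^4) / (384 × (2.05 × 10¹¹) × 0.0001331)
  delta = 0.1132 m
Convert: delta = 0.1132 m = 113.2 mm
Final answer: delta = 113.2 mm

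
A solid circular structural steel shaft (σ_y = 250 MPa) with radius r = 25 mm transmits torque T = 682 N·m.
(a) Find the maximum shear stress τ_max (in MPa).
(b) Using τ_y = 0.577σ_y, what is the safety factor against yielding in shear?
(a) For a solid circular shaft, τ_max = T·r/J with J = π·r^4/2, i.e. τ_max = 2·T / (π·r^3). Convert r = 25 mm = 0.025 m.
  τ_max = (2 × 682) / (π × 0.025^3) = 2.779 × 10⁷ Pa = 27.79 MPa
(b) τ_y = 0.577 × 250 = 144.25 MPa
  SF = τ_y/τ_max = 144.25 / 27.79 = 5.191
Final answer: (a) τ_max = 27.79 MPa, (b) SF = 5.191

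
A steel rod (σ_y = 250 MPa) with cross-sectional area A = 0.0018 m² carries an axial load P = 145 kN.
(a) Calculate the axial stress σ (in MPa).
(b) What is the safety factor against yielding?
(a) Axial stress σ = P/A. Convert P = 145 kN = 145000 N.
  σ = 145000 / 0.0018 = 8.056 × 10⁷ Pa = 80.56 MPa
(b) Safety factor SF = σ_y/σ = 250 / 80.56 = 3.103
Final answer: (a) σ = 80.56 MPa, (b) SF = 3.103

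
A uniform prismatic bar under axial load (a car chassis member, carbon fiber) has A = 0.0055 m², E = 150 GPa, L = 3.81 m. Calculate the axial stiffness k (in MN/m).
Model: a uniform prismatic bar under axial load, so k = (A·E) / L.
Convert to SI units:
  E = 150 GPa = 1.5 × 10¹¹ Pa
Substitute:
  k = (0.0055 × (1.5 × 10¹¹)) / 3.81
  k = 2.165 × 10⁸ N/m
Convert: k = 2.165 × 10⁸ N/m = 216.5 MN/m
Final answer: k = 216.5 MN/m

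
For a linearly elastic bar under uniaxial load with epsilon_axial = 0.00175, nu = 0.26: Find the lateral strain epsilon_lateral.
Model: a linearly elastic bar under uniaxial load, so epsilon_lateral = -nu·epsilon_axial.
Substitute:
  epsilon_lateral = -(0.26 × 0.00175)
  epsilon_lateral = -0.000455
Final answer: epsilon_lateral = -0.000455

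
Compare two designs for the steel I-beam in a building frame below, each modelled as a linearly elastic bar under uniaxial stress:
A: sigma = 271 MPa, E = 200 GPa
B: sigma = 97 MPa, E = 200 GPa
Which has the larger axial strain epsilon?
Model: a linearly elastic bar under uniaxial stress, so epsilon = sigma / E (SI units).
  A: epsilon = (2.71 × 10⁸) / (2 × 10¹¹) = 0.001355
  B: epsilon = (9.7 × 10⁷) / (2 × 10¹¹) = 0.000485
0.001355 > 0.000485, so A is larger.
Final answer: A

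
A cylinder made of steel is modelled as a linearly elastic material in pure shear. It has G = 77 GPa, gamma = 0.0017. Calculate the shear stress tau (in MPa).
Model: a linearly elastic material in pure shear, so tau = G·gamma.
Convert to SI units:
  G = 77 GPa = 7.7 × 10¹⁰ Pa
Substitute:
  tau = (7.7 × 10¹⁰) × 0.0017
  tau = 1.309 × 10⁸ Pa
Convert: tau = 1.309 × 10⁸ Pa = 130.9 MPa
Final answer: tau = 130.9 MPa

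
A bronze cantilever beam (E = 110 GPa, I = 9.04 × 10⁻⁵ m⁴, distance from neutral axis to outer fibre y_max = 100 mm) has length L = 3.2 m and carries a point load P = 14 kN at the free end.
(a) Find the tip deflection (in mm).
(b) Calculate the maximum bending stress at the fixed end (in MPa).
(a) Tip deflection of a cantilever with an end point load: δ = P·L^3 / (3·E·I). Convert P = 14 kN = 14000 N, E = 110 GPa = 1.1 × 10¹¹ Pa.
  δ = (14000 × 3.2^3) / (3 × (1.1 × 10¹¹) × (9.04 × 10⁻⁵)) = 0.01538 m = 15.38 mm
(b) Maximum bending moment at the fixed end: M = P·L = 14000 × 3.2 = 44800 N·m. Convert y_max = 100 mm = 0.1 m.
  σ = M·y_max / I = (44800 × 0.1) / (9.04 × 10⁻⁵) = 4.956 × 10⁷ Pa = 49.56 MPa
Final answer: (a) δ = 15.38 mm, (b) σ = 49.56 MPa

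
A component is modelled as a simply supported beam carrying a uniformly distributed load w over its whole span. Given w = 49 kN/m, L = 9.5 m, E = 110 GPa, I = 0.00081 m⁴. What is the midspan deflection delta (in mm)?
Model: a simply supported beam carrying a uniformly distributed load w over its whole span, so delta = (5·w·L^4) / (384·E·I).
Convert to SI units:
  w = 49 kN/m = 49000 N/m
  E = 110 GPa = 1.1 × 10¹¹ Pa
Substitute:
  delta = (5 × 49000 × 9.5^4) / (384 × (1.1 × 10¹¹) × 0.00081)
  delta = 0.05832 m
Convert: delta = 0.05832 m = 58.32 mm
Final answer: delta = 58.32 mm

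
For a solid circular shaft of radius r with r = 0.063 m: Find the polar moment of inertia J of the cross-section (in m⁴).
Model: a solid circular shaft of radius r, so J = (π·r^4) / 2.
Substitute:
  J = (π × 0.063^4) / 2
  J = 2.474 × 10⁻⁵ m⁴
Final answer: J = 2.474 × 10⁻⁵ m⁴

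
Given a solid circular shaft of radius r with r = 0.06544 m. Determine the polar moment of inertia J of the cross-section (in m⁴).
Model: a solid circular shaft of radius r, so J = (π·r^4) / 2.
Substitute:
  J = (π × 0.06544^4) / 2
  J = 2.881 × 10⁻⁵ m⁴
Final answer: J = 2.881 × 10⁻⁵ m⁴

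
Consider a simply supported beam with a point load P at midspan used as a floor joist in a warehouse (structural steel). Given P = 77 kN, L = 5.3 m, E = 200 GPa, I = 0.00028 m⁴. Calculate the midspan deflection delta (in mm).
Model: a simply supported beam with a point load P at midspan, so delta = (P·L^3) / (48·E·I).
Convert to SI units:
  P = 77 kN = 77000 N
  E = 200 GPa = 2 × 10¹¹ Pa
Substitute:
  delta = (77000 × 5.3^3) / (48 × (2 × 10¹¹) × 0.00028)
  delta = 0.004265 m
Convert: delta = 0.004265 m = 4.265 mm
Final answer: delta = 4.265 mm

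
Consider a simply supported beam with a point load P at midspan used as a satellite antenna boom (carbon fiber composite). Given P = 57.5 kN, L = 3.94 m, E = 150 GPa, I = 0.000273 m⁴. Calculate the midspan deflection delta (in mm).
Model: a simply supported beam with a point load P at midspan, so delta = (P·L^3) / (48·E·I).
Convert to SI units:
  P = 57.5 kN = 57500 N
  E = 150 GPa = 1.5 × 10¹¹ Pa
Substitute:
  delta = (57500 × 3.94^3) / (48 × (1.5 × 10¹¹) × 0.000273)
  delta = 0.001789 m
Convert: delta = 0.001789 m = 1.789 mm
Final answer: delta = 1.789 mm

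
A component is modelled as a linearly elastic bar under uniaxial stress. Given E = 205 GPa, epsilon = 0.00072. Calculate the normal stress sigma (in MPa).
Model: a linearly elastic bar under uniaxial stress, so sigma = E·epsilon.
Convert to SI units:
  E = 205 GPa = 2.05 × 10¹¹ Pa
Substitute:
  sigma = (2.05 × 10¹¹) × 0.00072
  sigma = 1.476 × 10⁸ Pa
Convert: sigma = 1.476 × 10⁸ Pa = 147.6 MPa
Final answer: sigma = 147.6 MPa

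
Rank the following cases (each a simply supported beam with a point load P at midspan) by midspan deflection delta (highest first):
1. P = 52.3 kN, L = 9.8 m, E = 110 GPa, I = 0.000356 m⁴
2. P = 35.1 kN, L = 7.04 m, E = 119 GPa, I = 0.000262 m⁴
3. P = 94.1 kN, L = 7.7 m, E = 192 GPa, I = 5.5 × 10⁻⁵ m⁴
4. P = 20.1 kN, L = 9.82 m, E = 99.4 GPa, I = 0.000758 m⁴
Model: a simply supported beam with a point load P at midspan, so delta = (P·L^3) / (48·E·I) (SI units).
  Case 1: delta = (52300 × 9.8^3) / (48 × (1.1 × 10¹¹) × 0.000356) = 0.02619 m = 26.19 mm
  Case 2: delta = (35100 × 7.04^3) / (48 × (1.19 × 10¹¹) × 0.000262) = 0.008183 m = 8.183 mm
  Case 3: delta = (94100 × 7.7^3) / (48 × (1.92 × 10¹¹) × (5.5 × 10⁻⁵)) = 0.08475 m = 84.75 mm
  Case 4: delta = (20100 × 9.82^3) / (48 × (9.94 × 10¹⁰) × 0.000758) = 0.005263 m = 5.263 mm
Ordering: 84.75 mm (case 3) > 26.19 mm (case 1) > 8.183 mm (case 2) > 5.263 mm (case 4)
Final answer: 3, 1, 2, 4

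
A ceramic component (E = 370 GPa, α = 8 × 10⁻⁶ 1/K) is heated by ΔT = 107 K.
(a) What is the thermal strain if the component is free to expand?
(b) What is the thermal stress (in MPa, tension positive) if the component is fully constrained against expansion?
(a) Free thermal strain ε_th = α·ΔT = (8 × 10⁻⁶) × 107 = 0.000856
(b) Fully constrained, the expansion is suppressed, so σ = -E·α·ΔT. Convert E = 370 GPa = 3.7 × 10¹¹ Pa.
  σ = -(3.7 × 10¹¹) × (8 × 10⁻⁶) × 107 = -3.167 × 10⁸ Pa = -316.7 MPa (compressive)
Final answer: (a) ε_th = 0.000856, (b) σ = -316.7 MPa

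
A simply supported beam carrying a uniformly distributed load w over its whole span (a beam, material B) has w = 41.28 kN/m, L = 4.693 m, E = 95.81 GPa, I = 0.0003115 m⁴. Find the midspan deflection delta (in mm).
Model: a simply supported beam carrying a uniformly distributed load w over its whole span, so delta = (5·w·L^4) / (384·E·I).
Convert to SI units:
  w = 41.28 kN/m = 41280 N/m
  E = 95.81 GPa = 9.581 × 10¹⁰ Pa
Substitute:
  delta = (5 × 41280 × 4.693^4) / (384 × (9.581 × 10¹⁰) × 0.0003115)
  delta = 0.008736 m
Convert: delta = 0.008736 m = 8.736 mm
Final answer: delta = 8.736 mm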